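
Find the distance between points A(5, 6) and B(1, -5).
Using the distance formula: d = sqrt((x₂-x₁)² + (y₂-y₁)²)
dx = 1 - 5 = -4
dy = (-5) - 6 = -11
d = sqrt((-4)² + (-11)²) = sqrt(16 + 121) = sqrt(137) = 11.70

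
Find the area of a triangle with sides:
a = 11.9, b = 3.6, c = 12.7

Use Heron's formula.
s = (a+b+c)/2 = (11.9+3.6+12.7)/2 = 14.1
A = √(s(s-a)(s-b)(s-c)) = √(14.1·2.2·10.5·1.4)
A = √455.994 = 21.35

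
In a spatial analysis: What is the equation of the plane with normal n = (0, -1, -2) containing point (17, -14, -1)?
d = n·P = (0)(17) + (-1)(-14) + (-2)(-1) = 16
Plane: -y - 2z = 16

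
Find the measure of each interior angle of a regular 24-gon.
Interior angle of a regular n-gon = (n-2)*180/n
Interior angle = (24-2)*180/24
Interior angle = 22*180/24
Interior angle = 3960/24
Interior angle = 165 degrees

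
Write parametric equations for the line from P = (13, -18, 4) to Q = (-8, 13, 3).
Direction vector d = Q - P = (-21, 31, -1)
x = 13 - 21t, y = -18 + 31t, z = 4 - t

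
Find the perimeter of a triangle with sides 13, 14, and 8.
Perimeter = sum of all sides
Perimeter = 13 + 14 + 8
Perimeter = 35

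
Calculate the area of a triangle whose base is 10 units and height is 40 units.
Area = (1/2) * base * height
Area = (1/2) * 10 * 40
Area = 200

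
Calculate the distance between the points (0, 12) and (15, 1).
Using the distance formula: d = sqrt((x₂-x₁)² + (y₂-y₁)²)
dx = 15 - 0 = 15
dy = 1 - 12 = -11
d = sqrt(15² + (-11)²) = sqrt(225 + 121) = sqrt(346) = 18.60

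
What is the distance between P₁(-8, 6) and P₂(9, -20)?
Using the distance formula: d = sqrt((x₂-x₁)² + (y₂-y₁)²)
dx = 9 - (-8) = 17
dy = (-20) - 6 = -26
d = sqrt(17² + (-26)²) = sqrt(289 + 676) = sqrt(965) = 31.06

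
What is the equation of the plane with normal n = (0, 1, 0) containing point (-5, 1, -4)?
d = n·P = (0)(-5) + (1)(1) + (0)(-4) = 1
Plane: y = 1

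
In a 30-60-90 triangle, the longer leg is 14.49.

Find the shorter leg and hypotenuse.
In a 30-60-90 triangle, sides are in ratio 1 : √3 : 2.
Long leg = short leg·√3  →  short leg = 14.49/√3 = 8.366
Hypotenuse = 2·(short leg) = 2·14.49/√3 = 16.73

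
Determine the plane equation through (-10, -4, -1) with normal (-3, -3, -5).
d = n·P = (-3)(-10) + (-3)(-4) + (-5)(-1) = 47
Plane: -3x - 3y - 5z = 47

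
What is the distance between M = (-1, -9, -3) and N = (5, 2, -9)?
d = √[(6)² + (11)² + (-6)²] = √193 = 13.89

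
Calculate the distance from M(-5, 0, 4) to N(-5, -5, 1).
d = √[(0)² + (-5)² + (-3)²] = √34 = 5.831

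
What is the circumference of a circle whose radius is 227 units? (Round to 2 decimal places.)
Circumference = 2 * pi * r
Circumference = 2 * pi * 227
Circumference = 1426.28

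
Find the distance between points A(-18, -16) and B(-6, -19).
Using the distance formula: d = sqrt((x₂-x₁)² + (y₂-y₁)²)
dx = (-6) - (-18) = 12
dy = (-19) - (-16) = -3
d = sqrt(12² + (-3)²) = sqrt(144 + 9) = sqrt(153) = 12.37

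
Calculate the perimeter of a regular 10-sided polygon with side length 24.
Perimeter = number of sides * side length
Perimeter = 10 * 24
Perimeter = 240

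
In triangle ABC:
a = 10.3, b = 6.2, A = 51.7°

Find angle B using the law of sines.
sin(B)/b = sin(A)/a
sin(B) = b·sin(A)/a = 6.2·sin(51.7°)/10.3 = 0.472390
B = arcsin(0.472390) = 28.19°  (b ≤ a, so B ≤ A and the acute solution is unique)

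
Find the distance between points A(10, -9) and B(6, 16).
Using the distance formula: d = sqrt((x₂-x₁)² + (y₂-y₁)²)
dx = 6 - 10 = -4
dy = 16 - (-9) = 25
d = sqrt((-4)² + 25²) = sqrt(16 + 625) = sqrt(641) = 25.32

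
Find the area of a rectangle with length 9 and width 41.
Area = length * width
Area = 9 * 41
Area = 369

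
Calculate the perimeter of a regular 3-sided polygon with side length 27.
Perimeter = number of sides * side length
Perimeter = 3 * 27
Perimeter = 81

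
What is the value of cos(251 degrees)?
cos(251 degrees) = -0.3256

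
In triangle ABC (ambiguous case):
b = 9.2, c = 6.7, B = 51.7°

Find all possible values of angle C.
sin(C)/c = sin(B)/b  →  sin(C) = c·sin(B)/b = 6.7·sin(51.7°)/9.2 = 0.571522
C₁ = arcsin(0.571522) = 34.86°,  C₂ = 180° - C₁ = 145.14°
Check C₂: A = 180° - 51.7° - 145.14° = -16.84° ≤ 0, rejected
C = 34.86° (one solution)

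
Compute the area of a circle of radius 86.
Area = pi * r²
Area = pi * 86²
Area = pi * 7396
Area = 23235.22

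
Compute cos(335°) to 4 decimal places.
cos(335 degrees) = 0.9063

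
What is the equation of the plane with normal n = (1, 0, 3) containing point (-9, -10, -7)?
d = n·P = (1)(-9) + (0)(-10) + (3)(-7) = -30
Plane: x + 3z = -30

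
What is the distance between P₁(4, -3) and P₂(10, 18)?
Using the distance formula: d = sqrt((x₂-x₁)² + (y₂-y₁)²)
dx = 10 - 4 = 6
dy = 18 - (-3) = 21
d = sqrt(6² + 21²) = sqrt(36 + 441) = sqrt(477) = 21.84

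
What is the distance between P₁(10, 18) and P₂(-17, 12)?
Using the distance formula: d = sqrt((x₂-x₁)² + (y₂-y₁)²)
dx = (-17) - 10 = -27
dy = 12 - 18 = -6
d = sqrt((-27)² + (-6)²) = sqrt(729 + 36) = sqrt(765) = 27.66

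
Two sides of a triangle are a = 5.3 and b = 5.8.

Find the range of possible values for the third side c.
By the triangle inequality: |a - b| < c < a + b
|5.3 - 5.8| < c < 5.3 + 5.8
0.5 < c < 11.1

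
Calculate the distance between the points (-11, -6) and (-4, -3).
Using the distance formula: d = sqrt((x₂-x₁)² + (y₂-y₁)²)
dx = (-4) - (-11) = 7
dy = (-3) - (-6) = 3
d = sqrt(7² + 3²) = sqrt(49 + 9) = sqrt(58) = 7.62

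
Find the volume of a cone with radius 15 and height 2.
Volume = (1/3) * pi * r² * h
Volume = (1/3) * pi * 15² * 2
Volume = (1/3) * pi * 225 * 2
Volume = (1/3) * pi * 450
Volume = 471.24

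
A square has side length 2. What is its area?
Area = s²
Area = 2²
Area = 4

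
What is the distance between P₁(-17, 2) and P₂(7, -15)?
Using the distance formula: d = sqrt((x₂-x₁)² + (y₂-y₁)²)
dx = 7 - (-17) = 24
dy = (-15) - 2 = -17
d = sqrt(24² + (-17)²) = sqrt(576 + 289) = sqrt(865) = 29.41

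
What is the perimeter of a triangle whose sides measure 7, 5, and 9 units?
Perimeter = sum of all sides
Perimeter = 7 + 5 + 9
Perimeter = 21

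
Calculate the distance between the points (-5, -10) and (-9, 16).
Using the distance formula: d = sqrt((x₂-x₁)² + (y₂-y₁)²)
dx = (-9) - (-5) = -4
dy = 16 - (-10) = 26
d = sqrt((-4)² + 26²) = sqrt(16 + 676) = sqrt(692) = 26.31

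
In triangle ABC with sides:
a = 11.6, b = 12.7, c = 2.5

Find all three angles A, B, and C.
By the law of cosines:
cos(A) = (b² + c² - a²)/(2bc) = 0.519370  →  A = 58.71°
cos(B) = (a² + c² - b²)/(2ac) = -0.353103  →  B = 110.7°
cos(C) = (a² + b² - c²)/(2ab) = 0.982894  →  C = 10.61°
Check: A + B + C = 180.0° ✓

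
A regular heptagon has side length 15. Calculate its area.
For a regular 7-gon with side length s = 15:
Apothem a = s / (2*tan(pi/7)) = 15 / (2*tan(pi/7)) ≈ 15.5739
Perimeter P = 7 * 15 = 105
Area = (1/2) * P * a = (1/2) * 105 * 15.5739 = 817.63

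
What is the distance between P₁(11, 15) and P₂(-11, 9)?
Using the distance formula: d = sqrt((x₂-x₁)² + (y₂-y₁)²)
dx = (-11) - 11 = -22
dy = 9 - 15 = -6
d = sqrt((-22)² + (-6)²) = sqrt(484 + 36) = sqrt(520) = 22.80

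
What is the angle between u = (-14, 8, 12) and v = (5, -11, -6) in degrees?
u·v = -230, |u|² = 404, |v|² = 182
cos θ = -230/√73528 ≈ -0.8482
θ ≈ 148.0°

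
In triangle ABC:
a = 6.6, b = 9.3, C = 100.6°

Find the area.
Using A = ½ab·sin(C):
A = ½·6.6·9.3·sin(100.6°) = ½·61.38·0.982935 = 30.17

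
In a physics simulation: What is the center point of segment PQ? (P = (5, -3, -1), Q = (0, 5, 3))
Midpoint = ((5+0)/2, (-3+5)/2, (-1+3)/2) = (2.5, 1, 1)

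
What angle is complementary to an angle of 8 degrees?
Complementary angles sum to 90 degrees.
Other angle = 90 - 8
Other angle = 82 degrees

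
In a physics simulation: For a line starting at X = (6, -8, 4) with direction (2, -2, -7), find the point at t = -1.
P(-1) = (6 + 2(-1), -8 + (-2)(-1), 4 + (-7)(-1)) = (4, -6, 11)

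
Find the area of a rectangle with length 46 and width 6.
Area = length * width
Area = 46 * 6
Area = 276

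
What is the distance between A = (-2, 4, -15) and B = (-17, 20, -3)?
d = √[(-15)² + (16)² + (12)²] = √625 = 25.0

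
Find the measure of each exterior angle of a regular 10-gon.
Exterior angle of a regular n-gon = 360/n
Exterior angle = 360/10
Exterior angle = 36 degrees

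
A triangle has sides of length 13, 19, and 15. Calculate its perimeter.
Perimeter = sum of all sides
Perimeter = 13 + 19 + 15
Perimeter = 47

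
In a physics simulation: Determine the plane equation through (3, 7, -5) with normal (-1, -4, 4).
d = n·P = (-1)(3) + (-4)(7) + (4)(-5) = -51
Plane: -x - 4y + 4z = -51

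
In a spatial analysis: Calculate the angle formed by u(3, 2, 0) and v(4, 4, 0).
u·v = 20, |u|² = 13, |v|² = 32
cos θ = 20/√416 ≈ 0.9806
θ ≈ 11.31°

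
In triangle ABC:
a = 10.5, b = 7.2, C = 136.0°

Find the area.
Using A = ½ab·sin(C):
A = ½·10.5·7.2·sin(136.0°) = ½·75.6·0.694658 = 26.26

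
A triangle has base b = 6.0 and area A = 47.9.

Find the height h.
A = ½bh  →  h = 2A/b
h = 2·47.9/6.0 = 15.97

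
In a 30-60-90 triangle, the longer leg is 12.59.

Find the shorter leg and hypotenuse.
In a 30-60-90 triangle, sides are in ratio 1 : √3 : 2.
Long leg = short leg·√3  →  short leg = 12.59/√3 = 7.269
Hypotenuse = 2·(short leg) = 2·12.59/√3 = 14.54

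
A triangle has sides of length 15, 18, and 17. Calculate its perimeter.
Perimeter = sum of all sides
Perimeter = 15 + 18 + 17
Perimeter = 50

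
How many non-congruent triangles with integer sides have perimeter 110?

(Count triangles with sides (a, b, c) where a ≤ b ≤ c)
With a ≤ b ≤ c and a + b + c = 110, the triangle inequality a + b > c gives c < 110/2, so c ≤ 54.
Iterate a from 1 to ⌊p/3⌋ = 36; for each a, b ranges from a to ⌊(p−a)/2⌋ with c = p − a − b, keeping only c ≥ b.
Triples: (2, 54, 54), (3, 53, 54), (4, 52, 54), …
Count = 252 triangles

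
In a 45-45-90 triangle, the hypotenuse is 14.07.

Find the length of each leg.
In a 45-45-90 triangle, hypotenuse = leg·√2  →  leg = hypotenuse/√2
leg = 14.07/√2 = 9.949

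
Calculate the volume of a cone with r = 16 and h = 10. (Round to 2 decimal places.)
Volume = (1/3) * pi * r² * h
Volume = (1/3) * pi * 16² * 10
Volume = (1/3) * pi * 256 * 10
Volume = (1/3) * pi * 2560
Volume = 2680.83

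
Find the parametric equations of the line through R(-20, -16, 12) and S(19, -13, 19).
Direction vector d = S - R = (39, 3, 7)
x = -20 + 39t, y = -16 + 3t, z = 12 + 7t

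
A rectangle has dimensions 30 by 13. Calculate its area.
Area = length * width
Area = 30 * 13
Area = 390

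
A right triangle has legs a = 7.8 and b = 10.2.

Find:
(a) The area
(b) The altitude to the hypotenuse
(a) Area = ½ab = ½·7.8·10.2 = 39.78
(b) Hypotenuse c = √(7.8² + 10.2²) = √164.88 = 12.8406
    Area = ½·c·h_c  →  h_c = 2·Area/c = 2·39.78/12.8406 = 6.196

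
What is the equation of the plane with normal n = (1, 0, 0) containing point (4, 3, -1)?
d = n·P = (1)(4) + (0)(3) + (0)(-1) = 4
Plane: x = 4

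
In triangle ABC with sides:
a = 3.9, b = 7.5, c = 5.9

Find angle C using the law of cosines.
cos(C) = (a² + b² - c²)/(2ab)
cos(C) = (3.9² + 7.5² - 5.9²)/(2·3.9·7.5) = 36.65/58.5 = 0.626496
C = arccos(0.626496) = 51.21°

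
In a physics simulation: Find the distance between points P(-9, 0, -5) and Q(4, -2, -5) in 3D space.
d = √[(13)² + (-2)² + (0)²] = √173 = 13.15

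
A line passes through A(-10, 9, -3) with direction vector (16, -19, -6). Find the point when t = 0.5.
P(0.5) = (-10 + 16(0.5), 9 + (-19)(0.5), -3 + (-6)(0.5)) = (-2, -0.5, -6)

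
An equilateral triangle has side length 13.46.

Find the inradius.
For an equilateral triangle, r = s/(2√3) where s is the side.
r = 13.46/(2√3) = 13.46/3.464102 = 3.886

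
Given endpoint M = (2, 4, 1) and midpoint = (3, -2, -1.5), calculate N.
N = (2×3 - 2, 2×(-2) - 4, 2×(-1.5) - 1) = (4, -8, -4)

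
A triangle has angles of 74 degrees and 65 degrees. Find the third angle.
Sum of angles in a triangle = 180 degrees
Third angle = 180 - 74 - 65
Third angle = 41 degrees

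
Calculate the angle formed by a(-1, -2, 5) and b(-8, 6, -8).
a·b = -44, |a|² = 30, |b|² = 164
cos θ = -44/√4920 ≈ -0.6273
θ ≈ 128.9°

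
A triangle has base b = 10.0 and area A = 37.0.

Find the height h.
A = ½bh  →  h = 2A/b
h = 2·37.0/10.0 = 7.4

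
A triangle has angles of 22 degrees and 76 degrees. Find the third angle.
Sum of angles in a triangle = 180 degrees
Third angle = 180 - 22 - 76
Third angle = 82 degrees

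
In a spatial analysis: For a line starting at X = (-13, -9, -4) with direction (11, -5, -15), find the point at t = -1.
P(-1) = (-13 + 11(-1), -9 + (-5)(-1), -4 + (-15)(-1)) = (-24, -4, 11)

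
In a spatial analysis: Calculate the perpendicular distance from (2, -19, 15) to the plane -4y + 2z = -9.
d = |0(2) + (-4)(-19) + 2(15) - (-9)| / √(0² + (-4)² + 2²) = 115/√20 = 25.71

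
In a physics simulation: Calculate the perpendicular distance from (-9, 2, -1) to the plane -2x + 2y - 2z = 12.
d = |(-2)(-9) + 2(2) + (-2)(-1) - (12)| / √((-2)² + 2² + (-2)²) = 12/√12 = 3.464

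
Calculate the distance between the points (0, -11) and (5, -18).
Using the distance formula: d = sqrt((x₂-x₁)² + (y₂-y₁)²)
dx = 5 - 0 = 5
dy = (-18) - (-11) = -7
d = sqrt(5² + (-7)²) = sqrt(25 + 49) = sqrt(74) = 8.60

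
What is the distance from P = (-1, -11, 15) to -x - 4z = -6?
d = |(-1)(-1) + 0(-11) + (-4)(15) - (-6)| / √((-1)² + 0² + (-4)²) = 53/√17 = 12.85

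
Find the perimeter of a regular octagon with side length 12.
Perimeter = number of sides * side length
Perimeter = 8 * 12
Perimeter = 96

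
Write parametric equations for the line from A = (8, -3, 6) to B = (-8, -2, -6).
Direction vector d = B - A = (-16, 1, -12)
x = 8 - 16t, y = -3 + t, z = 6 - 12t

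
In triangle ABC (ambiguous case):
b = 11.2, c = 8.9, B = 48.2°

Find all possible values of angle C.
sin(C)/c = sin(B)/b  →  sin(C) = c·sin(B)/b = 8.9·sin(48.2°)/11.2 = 0.592387
C₁ = arcsin(0.592387) = 36.33°,  C₂ = 180° - C₁ = 143.67°
Check C₂: A = 180° - 48.2° - 143.67° = -11.87° ≤ 0, rejected
C = 36.33° (one solution)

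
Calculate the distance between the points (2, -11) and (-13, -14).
Using the distance formula: d = sqrt((x₂-x₁)² + (y₂-y₁)²)
dx = (-13) - 2 = -15
dy = (-14) - (-11) = -3
d = sqrt((-15)² + (-3)²) = sqrt(225 + 9) = sqrt(234) = 15.30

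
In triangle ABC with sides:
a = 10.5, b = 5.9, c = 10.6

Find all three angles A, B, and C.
By the law of cosines:
cos(A) = (b² + c² - a²)/(2bc) = 0.295171  →  A = 72.83°
cos(B) = (a² + c² - b²)/(2ac) = 0.843666  →  B = 32.47°
cos(C) = (a² + b² - c²)/(2ab) = 0.263923  →  C = 74.7°
Check: A + B + C = 180.0° ✓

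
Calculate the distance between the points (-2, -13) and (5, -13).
Using the distance formula: d = sqrt((x₂-x₁)² + (y₂-y₁)²)
dx = 5 - (-2) = 7
dy = (-13) - (-13) = 0
d = sqrt(7² + 0²) = sqrt(49 + 0) = sqrt(49) = 7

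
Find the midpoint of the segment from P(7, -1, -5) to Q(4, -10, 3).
Midpoint = ((7+4)/2, (-1-10)/2, (-5+3)/2) = (5.5, -5.5, -1)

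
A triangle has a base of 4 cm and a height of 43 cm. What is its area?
Area = (1/2) * base * height
Area = (1/2) * 4 * 43
Area = 86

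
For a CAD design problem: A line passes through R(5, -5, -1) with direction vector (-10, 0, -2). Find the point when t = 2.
P(2) = (5 + (-10)(2), -5 + 0(2), -1 + (-2)(2)) = (-15, -5, -5)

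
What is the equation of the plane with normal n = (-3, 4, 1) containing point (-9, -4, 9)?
d = n·P = (-3)(-9) + (4)(-4) + (1)(9) = 20
Plane: -3x + 4y + z = 20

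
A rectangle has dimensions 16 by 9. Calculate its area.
Area = length * width
Area = 16 * 9
Area = 144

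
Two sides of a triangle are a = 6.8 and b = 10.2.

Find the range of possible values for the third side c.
By the triangle inequality: |a - b| < c < a + b
|6.8 - 10.2| < c < 6.8 + 10.2
3.4 < c < 17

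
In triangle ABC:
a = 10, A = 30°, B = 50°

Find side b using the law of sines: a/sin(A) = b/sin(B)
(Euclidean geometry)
b = a·sin(B)/sin(A) = 10·sin(50°)/sin(30°)
b = 10·0.766044/0.500000 = 15.32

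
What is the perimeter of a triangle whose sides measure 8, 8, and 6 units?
Perimeter = sum of all sides
Perimeter = 8 + 8 + 6
Perimeter = 22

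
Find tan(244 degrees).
tan(244 degrees) = 2.0503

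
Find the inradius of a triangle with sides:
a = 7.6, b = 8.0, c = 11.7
s = (a+b+c)/2 = (7.6+8.0+11.7)/2 = 13.65
Area = √(s(s-a)(s-b)(s-c)) = √(13.65·6.05·5.65·1.95) = 30.1638
r = Area/s = 30.1638/13.65 = 2.21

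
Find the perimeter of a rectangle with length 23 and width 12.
Perimeter = 2 * (length + width)
Perimeter = 2 * (23 + 12)
Perimeter = 2 * 35
Perimeter = 70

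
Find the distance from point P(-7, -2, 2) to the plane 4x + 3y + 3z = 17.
d = |4(-7) + 3(-2) + 3(2) - (17)| / √(4² + 3² + 3²) = 45/√34 = 7.717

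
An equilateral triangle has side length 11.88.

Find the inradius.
For an equilateral triangle, r = s/(2√3) where s is the side.
r = 11.88/(2√3) = 11.88/3.464102 = 3.429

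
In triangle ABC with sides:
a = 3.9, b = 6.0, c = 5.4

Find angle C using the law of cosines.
cos(C) = (a² + b² - c²)/(2ab)
cos(C) = (3.9² + 6.0² - 5.4²)/(2·3.9·6.0) = 22.05/46.8 = 0.471154
C = arccos(0.471154) = 61.89°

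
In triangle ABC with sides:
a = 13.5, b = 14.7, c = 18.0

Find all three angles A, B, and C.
By the law of cosines:
cos(A) = (b² + c² - a²)/(2bc) = 0.676190  →  A = 47.45°
cos(B) = (a² + c² - b²)/(2ac) = 0.597037  →  B = 53.34°
cos(C) = (a² + b² - c²)/(2ab) = 0.187302  →  C = 79.2°
Check: A + B + C = 180.0° ✓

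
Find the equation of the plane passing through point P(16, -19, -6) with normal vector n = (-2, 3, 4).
d = n·P = (-2)(16) + (3)(-19) + (4)(-6) = -113
Plane: -2x + 3y + 4z = -113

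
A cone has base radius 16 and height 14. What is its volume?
Volume = (1/3) * pi * r² * h
Volume = (1/3) * pi * 16² * 14
Volume = (1/3) * pi * 256 * 14
Volume = (1/3) * pi * 3584
Volume = 3753.16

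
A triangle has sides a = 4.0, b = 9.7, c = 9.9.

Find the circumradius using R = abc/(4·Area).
s = (a+b+c)/2 = 11.8
Area = √(s(s-a)(s-b)(s-c)) = √(11.8·7.8·2.1·1.9) = 19.1635
R = abc/(4·Area) = (4.0·9.7·9.9)/(4·19.1635) = 384.12/76.654 = 5.011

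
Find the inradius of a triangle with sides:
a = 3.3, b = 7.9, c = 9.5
s = (a+b+c)/2 = (3.3+7.9+9.5)/2 = 10.35
Area = √(s(s-a)(s-b)(s-c)) = √(10.35·7.05·2.45·0.85) = 12.327
r = Area/s = 12.327/10.35 = 1.191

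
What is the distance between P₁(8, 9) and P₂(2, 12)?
Using the distance formula: d = sqrt((x₂-x₁)² + (y₂-y₁)²)
dx = 2 - 8 = -6
dy = 12 - 9 = 3
d = sqrt((-6)² + 3²) = sqrt(36 + 9) = sqrt(45) = 6.71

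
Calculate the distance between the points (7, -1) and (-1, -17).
Using the distance formula: d = sqrt((x₂-x₁)² + (y₂-y₁)²)
dx = (-1) - 7 = -8
dy = (-17) - (-1) = -16
d = sqrt((-8)² + (-16)²) = sqrt(64 + 256) = sqrt(320) = 17.89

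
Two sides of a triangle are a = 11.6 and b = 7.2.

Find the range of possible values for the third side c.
By the triangle inequality: |a - b| < c < a + b
|11.6 - 7.2| < c < 11.6 + 7.2
4.4 < c < 18.8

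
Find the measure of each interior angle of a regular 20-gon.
Interior angle of a regular n-gon = (n-2)*180/n
Interior angle = (20-2)*180/20
Interior angle = 18*180/20
Interior angle = 3240/20
Interior angle = 162 degrees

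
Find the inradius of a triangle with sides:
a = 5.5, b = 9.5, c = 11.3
s = (a+b+c)/2 = (5.5+9.5+11.3)/2 = 13.15
Area = √(s(s-a)(s-b)(s-c)) = √(13.15·7.65·3.65·1.85) = 26.0631
r = Area/s = 26.0631/13.15 = 1.982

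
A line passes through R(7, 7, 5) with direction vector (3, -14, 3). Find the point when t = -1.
P(-1) = (7 + 3(-1), 7 + (-14)(-1), 5 + 3(-1)) = (4, 21, 2)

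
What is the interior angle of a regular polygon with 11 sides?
Interior angle of a regular n-gon = (n-2)*180/n
Interior angle = (11-2)*180/11
Interior angle = 9*180/11
Interior angle = 1620/11
Interior angle = 147.27 degrees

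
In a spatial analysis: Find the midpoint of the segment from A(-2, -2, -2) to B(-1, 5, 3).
Midpoint = ((-2-1)/2, (-2+5)/2, (-2+3)/2) = (-1.5, 1.5, 0.5)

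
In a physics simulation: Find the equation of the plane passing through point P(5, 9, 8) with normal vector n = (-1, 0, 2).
d = n·P = (-1)(5) + (0)(9) + (2)(8) = 11
Plane: -x + 2z = 11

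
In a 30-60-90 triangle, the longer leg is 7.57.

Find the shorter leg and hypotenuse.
In a 30-60-90 triangle, sides are in ratio 1 : √3 : 2.
Long leg = short leg·√3  →  short leg = 7.57/√3 = 4.371
Hypotenuse = 2·(short leg) = 2·7.57/√3 = 8.741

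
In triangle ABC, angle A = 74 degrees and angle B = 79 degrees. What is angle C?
Sum of angles in a triangle = 180 degrees
Third angle = 180 - 74 - 79
Third angle = 27 degrees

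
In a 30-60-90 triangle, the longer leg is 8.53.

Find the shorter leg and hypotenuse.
In a 30-60-90 triangle, sides are in ratio 1 : √3 : 2.
Long leg = short leg·√3  →  short leg = 8.53/√3 = 4.925
Hypotenuse = 2·(short leg) = 2·8.53/√3 = 9.85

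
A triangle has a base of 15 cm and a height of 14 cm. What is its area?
Area = (1/2) * base * height
Area = (1/2) * 15 * 14
Area = 105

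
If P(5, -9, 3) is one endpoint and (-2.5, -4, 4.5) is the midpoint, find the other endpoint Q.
Q = (2×(-2.5) - 5, 2×(-4) - (-9), 2×4.5 - 3) = (-10, 1, 6)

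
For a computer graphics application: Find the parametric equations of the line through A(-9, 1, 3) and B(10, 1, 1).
Direction vector d = B - A = (19, 0, -2)
x = -9 + 19t, y = 1, z = 3 - 2t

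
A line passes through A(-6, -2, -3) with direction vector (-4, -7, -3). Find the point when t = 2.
P(2) = (-6 + (-4)(2), -2 + (-7)(2), -3 + (-3)(2)) = (-14, -16, -9)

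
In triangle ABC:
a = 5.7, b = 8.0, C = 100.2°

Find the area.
Using A = ½ab·sin(C):
A = ½·5.7·8.0·sin(100.2°) = ½·45.6·0.984196 = 22.44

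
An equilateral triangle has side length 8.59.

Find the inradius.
For an equilateral triangle, r = s/(2√3) where s is the side.
r = 8.59/(2√3) = 8.59/3.464102 = 2.48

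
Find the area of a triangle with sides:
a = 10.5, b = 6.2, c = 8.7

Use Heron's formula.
s = (a+b+c)/2 = (10.5+6.2+8.7)/2 = 12.7
A = √(s(s-a)(s-b)(s-c)) = √(12.7·2.2·6.5·4)
A = √726.44 = 26.95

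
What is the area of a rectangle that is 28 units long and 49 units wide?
Area = length * width
Area = 28 * 49
Area = 1372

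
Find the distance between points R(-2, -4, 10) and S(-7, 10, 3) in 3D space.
d = √[(-5)² + (14)² + (-7)²] = √270 = 16.43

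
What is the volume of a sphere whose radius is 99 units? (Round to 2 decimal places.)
Volume = (4/3) * pi * r³
Volume = (4/3) * pi * 99³
Volume = (4/3) * pi * 970299
Volume = 4064378.95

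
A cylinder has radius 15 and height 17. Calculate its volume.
Volume = pi * r² * h
Volume = pi * 15² * 17
Volume = pi * 225 * 17
Volume = pi * 3825
Volume = 12016.59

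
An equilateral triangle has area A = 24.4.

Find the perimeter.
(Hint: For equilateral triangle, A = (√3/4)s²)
A = (√3/4)s²  →  s² = 4A/√3 = 4·24.4/√3 = 56.3494
s = 7.50662
Perimeter = 3s = 22.52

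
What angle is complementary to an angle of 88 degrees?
Complementary angles sum to 90 degrees.
Other angle = 90 - 88
Other angle = 2 degrees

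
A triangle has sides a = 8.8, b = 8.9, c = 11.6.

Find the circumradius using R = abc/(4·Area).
s = (a+b+c)/2 = 14.65
Area = √(s(s-a)(s-b)(s-c)) = √(14.65·5.85·5.75·3.05) = 38.7686
R = abc/(4·Area) = (8.8·8.9·11.6)/(4·38.7686) = 908.512/155.0744 = 5.859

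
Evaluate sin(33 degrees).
sin(33 degrees) = 0.5446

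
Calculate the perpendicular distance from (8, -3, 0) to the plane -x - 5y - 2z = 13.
d = |(-1)(8) + (-5)(-3) + (-2)(0) - (13)| / √((-1)² + (-5)² + (-2)²) = 6/√30 = 1.095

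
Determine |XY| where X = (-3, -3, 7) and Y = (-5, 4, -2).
d = √[(-2)² + (7)² + (-9)²] = √134 = 11.58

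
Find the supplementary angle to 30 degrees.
Supplementary angles sum to 180 degrees.
Other angle = 180 - 30
Other angle = 150 degrees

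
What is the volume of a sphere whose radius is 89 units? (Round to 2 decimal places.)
Volume = (4/3) * pi * r³
Volume = (4/3) * pi * 89³
Volume = (4/3) * pi * 704969
Volume = 2952967.24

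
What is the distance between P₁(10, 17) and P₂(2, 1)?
Using the distance formula: d = sqrt((x₂-x₁)² + (y₂-y₁)²)
dx = 2 - 10 = -8
dy = 1 - 17 = -16
d = sqrt((-8)² + (-16)²) = sqrt(64 + 256) = sqrt(320) = 17.89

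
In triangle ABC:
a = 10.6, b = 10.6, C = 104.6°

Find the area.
Using A = ½ab·sin(C):
A = ½·10.6·10.6·sin(104.6°) = ½·112.36·0.967709 = 54.37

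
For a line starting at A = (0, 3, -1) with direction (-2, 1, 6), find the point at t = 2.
P(2) = (0 + (-2)(2), 3 + 1(2), -1 + 6(2)) = (-4, 5, 11)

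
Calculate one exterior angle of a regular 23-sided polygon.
Exterior angle of a regular n-gon = 360/n
Exterior angle = 360/23
Exterior angle = 15.65 degrees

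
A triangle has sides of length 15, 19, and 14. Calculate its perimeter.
Perimeter = sum of all sides
Perimeter = 15 + 19 + 14
Perimeter = 48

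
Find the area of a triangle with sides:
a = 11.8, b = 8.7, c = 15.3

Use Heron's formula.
s = (a+b+c)/2 = (11.8+8.7+15.3)/2 = 17.9
A = √(s(s-a)(s-b)(s-c)) = √(17.9·6.1·9.2·2.6)
A = √2611.82 = 51.11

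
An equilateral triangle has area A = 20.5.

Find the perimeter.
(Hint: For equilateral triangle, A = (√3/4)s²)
A = (√3/4)s²  →  s² = 4A/√3 = 4·20.5/√3 = 47.3427
s = 6.8806
Perimeter = 3s = 20.64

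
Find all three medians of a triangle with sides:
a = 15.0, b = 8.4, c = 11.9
Using m_x = ½√(2y² + 2z² - x²):
m_a = ½√(2·8.4² + 2·11.9² - 15.0²) = ½√199.34 = 7.059
m_b = ½√(2·15.0² + 2·11.9² - 8.4²) = ½√662.66 = 12.87
m_c = ½√(2·15.0² + 2·8.4² - 11.9²) = ½√449.51 = 10.6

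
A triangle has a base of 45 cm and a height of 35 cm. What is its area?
Area = (1/2) * base * height
Area = (1/2) * 45 * 35
Area = 787.50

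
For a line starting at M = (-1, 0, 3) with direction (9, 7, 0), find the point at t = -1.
P(-1) = (-1 + 9(-1), 0 + 7(-1), 3 + 0(-1)) = (-10, -7, 3)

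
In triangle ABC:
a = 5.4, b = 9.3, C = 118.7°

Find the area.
Using A = ½ab·sin(C):
A = ½·5.4·9.3·sin(118.7°) = ½·50.22·0.877146 = 22.03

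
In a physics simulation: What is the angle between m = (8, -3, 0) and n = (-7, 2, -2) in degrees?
m·n = -62, |m|² = 73, |n|² = 57
cos θ = -62/√4161 ≈ -0.9612
θ ≈ 164.0°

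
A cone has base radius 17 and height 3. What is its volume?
Volume = (1/3) * pi * r² * h
Volume = (1/3) * pi * 17² * 3
Volume = (1/3) * pi * 289 * 3
Volume = (1/3) * pi * 867
Volume = 907.92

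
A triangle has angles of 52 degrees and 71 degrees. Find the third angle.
Sum of angles in a triangle = 180 degrees
Third angle = 180 - 52 - 71
Third angle = 57 degrees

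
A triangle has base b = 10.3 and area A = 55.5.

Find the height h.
A = ½bh  →  h = 2A/b
h = 2·55.5/10.3 = 10.78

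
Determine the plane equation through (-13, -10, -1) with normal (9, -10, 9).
d = n·P = (9)(-13) + (-10)(-10) + (9)(-1) = -26
Plane: 9x - 10y + 9z = -26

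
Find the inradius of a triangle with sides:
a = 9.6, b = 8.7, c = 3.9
s = (a+b+c)/2 = (9.6+8.7+3.9)/2 = 11.1
Area = √(s(s-a)(s-b)(s-c)) = √(11.1·1.5·2.4·7.2) = 16.9621
r = Area/s = 16.9621/11.1 = 1.528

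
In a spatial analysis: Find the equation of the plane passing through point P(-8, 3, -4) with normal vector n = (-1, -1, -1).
d = n·P = (-1)(-8) + (-1)(3) + (-1)(-4) = 9
Plane: -x - y - z = 9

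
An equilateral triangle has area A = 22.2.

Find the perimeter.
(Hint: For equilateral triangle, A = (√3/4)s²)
A = (√3/4)s²  →  s² = 4A/√3 = 4·22.2/√3 = 51.2687
s = 7.16022
Perimeter = 3s = 21.48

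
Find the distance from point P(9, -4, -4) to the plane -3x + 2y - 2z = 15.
d = |(-3)(9) + 2(-4) + (-2)(-4) - (15)| / √((-3)² + 2² + (-2)²) = 42/√17 = 10.19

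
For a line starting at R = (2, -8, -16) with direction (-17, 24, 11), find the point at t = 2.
P(2) = (2 + (-17)(2), -8 + 24(2), -16 + 11(2)) = (-32, 40, 6)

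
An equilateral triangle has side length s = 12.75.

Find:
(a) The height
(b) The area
(a) Height h = s·√3/2 = 12.75·√3/2 = 11.04
(b) Area = (√3/4)·s² = (√3/4)·12.75² = (√3/4)·162.562 = 70.39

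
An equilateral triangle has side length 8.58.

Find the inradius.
For an equilateral triangle, r = s/(2√3) where s is the side.
r = 8.58/(2√3) = 8.58/3.464102 = 2.477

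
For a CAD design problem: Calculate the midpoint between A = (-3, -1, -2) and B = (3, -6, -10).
Midpoint = ((-3+3)/2, (-1-6)/2, (-2-10)/2) = (0, -3.5, -6)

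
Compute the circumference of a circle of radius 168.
Circumference = 2 * pi * r
Circumference = 2 * pi * 168
Circumference = 1055.58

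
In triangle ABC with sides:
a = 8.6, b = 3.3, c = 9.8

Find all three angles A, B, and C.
By the law of cosines:
cos(A) = (b² + c² - a²)/(2bc) = 0.509740  →  A = 59.35°
cos(B) = (a² + c² - b²)/(2ac) = 0.943937  →  B = 19.28°
cos(C) = (a² + b² - c²)/(2ab) = -0.197146  →  C = 101.4°
Check: A + B + C = 180.0° ✓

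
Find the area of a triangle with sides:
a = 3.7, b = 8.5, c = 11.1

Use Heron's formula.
s = (a+b+c)/2 = (3.7+8.5+11.1)/2 = 11.65
A = √(s(s-a)(s-b)(s-c)) = √(11.65·7.95·3.15·0.55)
A = √160.46 = 12.67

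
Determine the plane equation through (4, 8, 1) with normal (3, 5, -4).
d = n·P = (3)(4) + (5)(8) + (-4)(1) = 48
Plane: 3x + 5y - 4z = 48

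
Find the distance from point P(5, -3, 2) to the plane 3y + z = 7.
d = |0(5) + 3(-3) + 1(2) - (7)| / √(0² + 3² + 1²) = 14/√10 = 4.427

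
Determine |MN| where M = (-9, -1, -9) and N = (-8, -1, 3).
d = √[(1)² + (0)² + (12)²] = √145 = 12.04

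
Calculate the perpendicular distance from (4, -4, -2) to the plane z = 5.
d = |0(4) + 0(-4) + 1(-2) - (5)| / √(0² + 0² + 1²) = 7/√1 = 7.0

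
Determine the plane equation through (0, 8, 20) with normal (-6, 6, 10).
d = n·P = (-6)(0) + (6)(8) + (10)(20) = 248
Plane: -6x + 6y + 10z = 248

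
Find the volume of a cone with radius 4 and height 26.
Volume = (1/3) * pi * r² * h
Volume = (1/3) * pi * 4² * 26
Volume = (1/3) * pi * 16 * 26
Volume = (1/3) * pi * 416
Volume = 435.63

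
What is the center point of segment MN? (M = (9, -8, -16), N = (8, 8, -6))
Midpoint = ((9+8)/2, (-8+8)/2, (-16-6)/2) = (8.5, 0, -11)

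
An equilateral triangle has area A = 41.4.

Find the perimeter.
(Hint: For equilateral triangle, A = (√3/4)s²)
A = (√3/4)s²  →  s² = 4A/√3 = 4·41.4/√3 = 95.6092
s = 9.778
Perimeter = 3s = 29.33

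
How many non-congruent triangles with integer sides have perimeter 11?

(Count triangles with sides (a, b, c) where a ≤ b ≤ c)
With a ≤ b ≤ c and a + b + c = 11, the triangle inequality a + b > c gives c < 11/2, so c ≤ 5.
Iterate a from 1 to ⌊p/3⌋ = 3; for each a, b ranges from a to ⌊(p−a)/2⌋ with c = p − a − b, keeping only c ≥ b.
Triples: (1, 5, 5), (2, 4, 5), (3, 3, 5), …
Count = 4 triangles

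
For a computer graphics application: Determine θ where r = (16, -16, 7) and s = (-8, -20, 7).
r·s = 241, |r|² = 561, |s|² = 513
cos θ = 241/√287793 ≈ 0.4492
θ ≈ 63.31°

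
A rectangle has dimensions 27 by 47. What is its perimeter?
Perimeter = 2 * (length + width)
Perimeter = 2 * (27 + 47)
Perimeter = 2 * 74
Perimeter = 148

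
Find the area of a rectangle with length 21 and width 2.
Area = length * width
Area = 21 * 2
Area = 42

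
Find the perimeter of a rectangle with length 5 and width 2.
Perimeter = 2 * (length + width)
Perimeter = 2 * (5 + 2)
Perimeter = 2 * 7
Perimeter = 14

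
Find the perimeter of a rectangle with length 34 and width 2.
Perimeter = 2 * (length + width)
Perimeter = 2 * (34 + 2)
Perimeter = 2 * 36
Perimeter = 72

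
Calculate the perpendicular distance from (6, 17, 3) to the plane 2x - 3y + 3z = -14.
d = |2(6) + (-3)(17) + 3(3) - (-14)| / √(2² + (-3)² + 3²) = 16/√22 = 3.411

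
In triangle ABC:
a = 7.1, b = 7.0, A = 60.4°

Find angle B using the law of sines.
sin(B)/b = sin(A)/a
sin(B) = b·sin(A)/a = 7.0·sin(60.4°)/7.1 = 0.857249
B = arcsin(0.857249) = 59.01°  (b ≤ a, so B ≤ A and the acute solution is unique)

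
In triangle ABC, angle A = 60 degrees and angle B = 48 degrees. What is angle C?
Sum of angles in a triangle = 180 degrees
Third angle = 180 - 60 - 48
Third angle = 72 degrees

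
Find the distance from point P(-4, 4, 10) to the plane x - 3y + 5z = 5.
d = |1(-4) + (-3)(4) + 5(10) - (5)| / √(1² + (-3)² + 5²) = 29/√35 = 4.902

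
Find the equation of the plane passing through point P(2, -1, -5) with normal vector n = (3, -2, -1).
d = n·P = (3)(2) + (-2)(-1) + (-1)(-5) = 13
Plane: 3x - 2y - z = 13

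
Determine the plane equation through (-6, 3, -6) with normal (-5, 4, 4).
d = n·P = (-5)(-6) + (4)(3) + (4)(-6) = 18
Plane: -5x + 4y + 4z = 18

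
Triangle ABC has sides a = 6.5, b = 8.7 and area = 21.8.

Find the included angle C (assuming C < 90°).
Area = ½ab·sin(C)  →  sin(C) = 2·Area/(ab)
sin(C) = 2·21.8/(6.5·8.7) = 0.770999
C = arcsin(0.770999) = 50.44°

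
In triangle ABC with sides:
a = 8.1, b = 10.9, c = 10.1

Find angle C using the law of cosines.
cos(C) = (a² + b² - c²)/(2ab)
cos(C) = (8.1² + 10.9² - 10.1²)/(2·8.1·10.9) = 82.41/176.58 = 0.466701
C = arccos(0.466701) = 62.18°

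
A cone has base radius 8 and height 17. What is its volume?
Volume = (1/3) * pi * r² * h
Volume = (1/3) * pi * 8² * 17
Volume = (1/3) * pi * 64 * 17
Volume = (1/3) * pi * 1088
Volume = 1139.35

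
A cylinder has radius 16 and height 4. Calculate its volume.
Volume = pi * r² * h
Volume = pi * 16² * 4
Volume = pi * 256 * 4
Volume = pi * 1024
Volume = 3216.99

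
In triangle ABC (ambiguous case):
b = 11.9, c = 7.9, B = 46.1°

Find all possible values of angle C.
sin(C)/c = sin(B)/b  →  sin(C) = c·sin(B)/b = 7.9·sin(46.1°)/11.9 = 0.478349
C₁ = arcsin(0.478349) = 28.58°,  C₂ = 180° - C₁ = 151.42°
Check C₂: A = 180° - 46.1° - 151.42° = -17.52° ≤ 0, rejected
C = 28.58° (one solution)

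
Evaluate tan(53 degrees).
tan(53 degrees) = 1.327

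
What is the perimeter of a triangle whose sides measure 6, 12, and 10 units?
Perimeter = sum of all sides
Perimeter = 6 + 12 + 10
Perimeter = 28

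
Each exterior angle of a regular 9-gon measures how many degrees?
Exterior angle of a regular n-gon = 360/n
Exterior angle = 360/9
Exterior angle = 40 degrees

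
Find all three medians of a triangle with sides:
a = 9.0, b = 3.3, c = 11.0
Using m_x = ½√(2y² + 2z² - x²):
m_a = ½√(2·3.3² + 2·11.0² - 9.0²) = ½√182.78 = 6.76
m_b = ½√(2·9.0² + 2·11.0² - 3.3²) = ½√393.11 = 9.914
m_c = ½√(2·9.0² + 2·3.3² - 11.0²) = ½√62.78 = 3.962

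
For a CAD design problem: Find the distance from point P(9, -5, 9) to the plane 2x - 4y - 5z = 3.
d = |2(9) + (-4)(-5) + (-5)(9) - (3)| / √(2² + (-4)² + (-5)²) = 10/√45 = 1.491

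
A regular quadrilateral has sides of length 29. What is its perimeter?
Perimeter = number of sides * side length
Perimeter = 4 * 29
Perimeter = 116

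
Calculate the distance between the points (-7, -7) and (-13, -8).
Using the distance formula: d = sqrt((x₂-x₁)² + (y₂-y₁)²)
dx = (-13) - (-7) = -6
dy = (-8) - (-7) = -1
d = sqrt((-6)² + (-1)²) = sqrt(36 + 1) = sqrt(37) = 6.08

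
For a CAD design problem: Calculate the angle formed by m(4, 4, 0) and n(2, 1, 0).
m·n = 12, |m|² = 32, |n|² = 5
cos θ = 12/√160 ≈ 0.9487
θ ≈ 18.43°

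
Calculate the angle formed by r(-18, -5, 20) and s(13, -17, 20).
r·s = 251, |r|² = 749, |s|² = 858
cos θ = 251/√642642 ≈ 0.3131
θ ≈ 71.75°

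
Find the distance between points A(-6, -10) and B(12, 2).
Using the distance formula: d = sqrt((x₂-x₁)² + (y₂-y₁)²)
dx = 12 - (-6) = 18
dy = 2 - (-10) = 12
d = sqrt(18² + 12²) = sqrt(324 + 144) = sqrt(468) = 21.63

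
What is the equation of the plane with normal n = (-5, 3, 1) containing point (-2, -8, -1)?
d = n·P = (-5)(-2) + (3)(-8) + (1)(-1) = -15
Plane: -5x + 3y + z = -15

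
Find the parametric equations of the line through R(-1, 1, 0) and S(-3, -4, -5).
Direction vector d = S - R = (-2, -5, -5)
x = -1 - 2t, y = 1 - 5t, z = 0 - 5t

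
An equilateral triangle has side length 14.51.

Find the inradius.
For an equilateral triangle, r = s/(2√3) where s is the side.
r = 14.51/(2√3) = 14.51/3.464102 = 4.189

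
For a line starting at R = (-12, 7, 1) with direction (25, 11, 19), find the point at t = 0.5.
P(0.5) = (-12 + 25(0.5), 7 + 11(0.5), 1 + 19(0.5)) = (0.5, 12.5, 10.5)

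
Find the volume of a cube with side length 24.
Volume = s³
Volume = 24³
Volume = 13824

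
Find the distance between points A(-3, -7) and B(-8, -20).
Using the distance formula: d = sqrt((x₂-x₁)² + (y₂-y₁)²)
dx = (-8) - (-3) = -5
dy = (-20) - (-7) = -13
d = sqrt((-5)² + (-13)²) = sqrt(25 + 169) = sqrt(194) = 13.93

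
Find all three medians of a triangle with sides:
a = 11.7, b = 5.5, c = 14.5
Using m_x = ½√(2y² + 2z² - x²):
m_a = ½√(2·5.5² + 2·14.5² - 11.7²) = ½√344.11 = 9.275
m_b = ½√(2·11.7² + 2·14.5² - 5.5²) = ½√664.03 = 12.88
m_c = ½√(2·11.7² + 2·5.5² - 14.5²) = ½√124.03 = 5.568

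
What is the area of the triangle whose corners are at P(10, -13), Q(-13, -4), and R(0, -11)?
Using the coordinate formula: Area = (1/2)|x₁(y₂-y₃) + x₂(y₃-y₁) + x₃(y₁-y₂)|
Area = (1/2)|10((-4)-(-11)) + (-13)((-11)-(-13)) + 0((-13)-(-4))|
Area = (1/2)|10*7 + (-13)*2 + 0*(-9)|
Area = (1/2)|70 + (-26) + 0|
Area = (1/2)*44 = 22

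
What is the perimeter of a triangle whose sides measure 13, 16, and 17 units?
Perimeter = sum of all sides
Perimeter = 13 + 16 + 17
Perimeter = 46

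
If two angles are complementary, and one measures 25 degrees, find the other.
Complementary angles sum to 90 degrees.
Other angle = 90 - 25
Other angle = 65 degrees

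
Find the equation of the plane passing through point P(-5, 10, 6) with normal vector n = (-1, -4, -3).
d = n·P = (-1)(-5) + (-4)(10) + (-3)(6) = -53
Plane: -x - 4y - 3z = -53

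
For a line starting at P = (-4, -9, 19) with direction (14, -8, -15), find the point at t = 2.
P(2) = (-4 + 14(2), -9 + (-8)(2), 19 + (-15)(2)) = (24, -25, -11)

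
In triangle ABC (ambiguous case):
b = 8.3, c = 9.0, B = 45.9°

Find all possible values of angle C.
sin(C)/c = sin(B)/b  →  sin(C) = c·sin(B)/b = 9.0·sin(45.9°)/8.3 = 0.778691
C₁ = arcsin(0.778691) = 51.14°,  C₂ = 180° - C₁ = 128.86°
Check C₂: A = 180° - 45.9° - 128.86° = 5.24° > 0 ✓
C = 51.14° or C = 128.86° (two solutions)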